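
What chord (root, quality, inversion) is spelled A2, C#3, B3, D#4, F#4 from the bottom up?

B dominant ninth, third inversion

The pitch classes A, C#, B, D#, F# arrange in thirds as B–D#–F#–A–C#: a B dominant ninth chord.
A is the seventh of B dominant ninth; seventh in the bass means third inversion.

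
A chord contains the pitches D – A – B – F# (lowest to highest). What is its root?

Reordering D, A, B, F# into stacked thirds gives B–D–F#–A; the bottom of that stack, B, is the root.

B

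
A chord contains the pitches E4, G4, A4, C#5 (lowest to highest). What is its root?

E, G, A, C# are the tones of an A dominant seventh chord (A–C#–E–G), making A the root.

A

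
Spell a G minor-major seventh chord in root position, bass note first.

Spelling G minor-major seventh: G–Bb–D–F#. In root position the root is bass, giving G, Bb, D, F# from the bottom.

G, Bb, D, F#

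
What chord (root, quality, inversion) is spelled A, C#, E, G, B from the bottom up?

A dominant ninth, root position

The distinct note names are A, C#, E, G, B. Stacked in thirds they read A–C#–E–G–B, which is a dominant ninth chord on A.
A is the root of A dominant ninth; root in the bass means root position.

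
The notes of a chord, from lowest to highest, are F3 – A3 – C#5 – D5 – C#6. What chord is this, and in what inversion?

The pitch classes F, A, C#, D arrange in thirds as D–F–A–C#: a D minor-major seventh chord.
With the third (F) in the bass, the chord is in first inversion (figured bass 6/5).

D minor-major seventh, first inversion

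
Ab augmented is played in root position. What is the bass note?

Ab

In root position the root is lowest. For Ab augmented (Ab–C–E) that is Ab.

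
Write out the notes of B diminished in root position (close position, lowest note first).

B, D, F

Spelling B diminished: B–D–F. In root position the root is bass, giving B, D, F from the bottom.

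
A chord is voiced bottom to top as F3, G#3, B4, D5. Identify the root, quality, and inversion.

G# diminished seventh, third inversion

The pitch classes F, G#, B, D arrange in thirds as G#–B–D–F: a G# diminished seventh chord.
F is the seventh of G# diminished seventh; seventh in the bass means third inversion (figured bass 4/2).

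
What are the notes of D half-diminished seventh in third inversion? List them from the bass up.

C, D, F, Ab

The chord tones are D–F–Ab–C. With the seventh (C) lowest for third inversion: C, D, F, Ab.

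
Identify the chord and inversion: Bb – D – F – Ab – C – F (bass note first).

Bb dominant ninth, root position

The distinct note names are Bb, D, F, Ab, C. Stacked in thirds they read Bb–D–F–Ab–C, which is a dominant ninth chord on Bb.
With the root (Bb) in the bass, the chord is in root position.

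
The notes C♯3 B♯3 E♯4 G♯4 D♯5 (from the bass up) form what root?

C#, B#, E#, G#, D# are the tones of a C# major ninth chord (C#–E#–G#–B#–D#), making C# the root.

C#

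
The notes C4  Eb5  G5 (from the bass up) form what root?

C

The distinct letter names are C, Eb, G. Arranged as a stack of thirds they read C–Eb–G, so C is the root (a C minor triad).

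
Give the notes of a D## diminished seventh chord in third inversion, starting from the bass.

C#, D##, F##, A#

The chord tones are D##–F##–A#–C#. With the seventh (C#) lowest for third inversion: C#, D##, F##, A#.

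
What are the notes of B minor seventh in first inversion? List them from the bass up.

B minor seventh is B–D–F#–A. First inversion puts the third (D) in the bass, with the remaining tones above: D, F#, A, B.

D, F#, A, B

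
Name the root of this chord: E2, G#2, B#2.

E

The distinct letter names are E, G#, B#. Arranged as a stack of thirds they read E–G#–B#, so E is the root (an E augmented triad).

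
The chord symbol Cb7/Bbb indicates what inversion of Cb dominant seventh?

Cb7/Bbb means Cb dominant seventh with Bbb in the bass. Bbb is the seventh of Cb dominant seventh (Cb–Eb–Gb–Bbb), so this is third inversion.

third inversion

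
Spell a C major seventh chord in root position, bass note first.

Spelling C major seventh: C–E–G–B. In root position the root is bass, giving C, E, G, B from the bottom.

C, E, G, B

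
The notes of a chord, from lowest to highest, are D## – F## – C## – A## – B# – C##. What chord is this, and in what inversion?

B# major ninth, first inversion

The distinct note names are D##, F##, C##, A##, B#. Stacked in thirds they read B#–D##–F##–A##–C##, which is a major ninth chord on B#.
D## is the third of B# major ninth; third in the bass means first inversion.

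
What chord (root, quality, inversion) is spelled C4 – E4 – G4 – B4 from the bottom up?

C major seventh, root position

The distinct note names are C, E, G, B. Stacked in thirds they read C–E–G–B, which is a major seventh chord on C.
With the root (C) in the bass, the chord is in root position (figured bass 7).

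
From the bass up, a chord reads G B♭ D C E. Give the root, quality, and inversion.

The distinct note names are G, Bb, D, C, E. Stacked in thirds they read C–E–G–Bb–D, which is a dominant ninth chord on C.
The lowest note is G, the fifth of the chord, so this is second inversion.

C dominant ninth, second inversion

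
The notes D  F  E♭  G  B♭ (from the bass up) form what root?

Eb

The distinct letter names are D, F, Eb, G, Bb. Arranged as a stack of thirds they read Eb–G–Bb–D–F, so Eb is the root (an Eb major ninth chord).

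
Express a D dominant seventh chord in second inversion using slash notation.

Second inversion of D dominant seventh has the fifth (A) in the bass. As a slash chord: D7/A.

D7/A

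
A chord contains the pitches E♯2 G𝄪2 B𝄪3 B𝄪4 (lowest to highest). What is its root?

E#

The distinct letter names are E#, G##, B##. Arranged as a stack of thirds they read E#–G##–B##, so E# is the root (an E# augmented triad).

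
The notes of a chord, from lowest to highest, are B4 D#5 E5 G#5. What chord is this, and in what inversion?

The pitch classes B, D#, E, G# arrange in thirds as E–G#–B–D#: an E major seventh chord.
The lowest note is B, the fifth of the chord, so this is second inversion (figured bass 4/3).

E major seventh, second inversion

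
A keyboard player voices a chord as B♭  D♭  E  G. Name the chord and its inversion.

The distinct note names are Bb, Db, E, G. Stacked in thirds they read E–G–Bb–Db, which is a diminished seventh chord on E.
Bb is the fifth of E diminished seventh; fifth in the bass means second inversion (figured bass 4/3).

E diminished seventh, second inversion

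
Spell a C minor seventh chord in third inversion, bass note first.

Bb, C, Eb, G

The chord tones are C–Eb–G–Bb. With the seventh (Bb) lowest for third inversion: Bb, C, Eb, G.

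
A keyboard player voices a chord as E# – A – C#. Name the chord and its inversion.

The distinct note names are E#, A, C#. Stacked in thirds they read A–C#–E#, which is an augmented triad on A.
The lowest note is E#, the fifth of the chord, so this is second inversion (figured bass 6/4).

A augmented, second inversion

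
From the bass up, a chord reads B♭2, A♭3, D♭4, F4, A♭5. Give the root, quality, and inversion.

The distinct note names are Bb, Ab, Db, F. Stacked in thirds they read Bb–Db–F–Ab, which is a minor seventh chord on Bb.
Bb is the root of Bb minor seventh; root in the bass means root position (figured bass 7).

Bb minor seventh, root position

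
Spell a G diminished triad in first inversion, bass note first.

Bb, Db, G

Spelling G diminished: G–Bb–Db. In first inversion the third is bass, giving Bb, Db, G from the bottom.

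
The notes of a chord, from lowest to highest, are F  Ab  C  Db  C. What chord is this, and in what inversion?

Reducing to letter names: F, Ab, C, Db. These stack in thirds as Db–F–Ab–C — a Db major seventh chord.
The lowest note is F, the third of the chord, so this is first inversion (figured bass 6/5).

Db major seventh, first inversion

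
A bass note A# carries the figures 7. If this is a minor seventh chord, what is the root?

A#

The figures 7 mean the root of the chord is in the bass. If A# is the root of a minor seventh chord, the root is A# (chord tones A#–C#–E#–G#).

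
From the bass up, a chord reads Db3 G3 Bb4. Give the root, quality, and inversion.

The distinct note names are Db, G, Bb. Stacked in thirds they read G–Bb–Db, which is a diminished triad on G.
With the fifth (Db) in the bass, the chord is in second inversion (figured bass 6/4).

G diminished, second inversion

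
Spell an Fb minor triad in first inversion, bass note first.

Fb minor is Fb–Abb–Cb. First inversion puts the third (Abb) in the bass, with the remaining tones above: Abb, Cb, Fb.

Abb, Cb, Fb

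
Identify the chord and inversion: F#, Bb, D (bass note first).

Reducing to letter names: F#, Bb, D. These stack in thirds as Bb–D–F# — a Bb augmented triad.
With the fifth (F#) in the bass, the chord is in second inversion (figured bass 6/4).

Bb augmented, second inversion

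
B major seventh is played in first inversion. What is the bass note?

The third of B major seventh (B–D#–F#–A#) is D#; that is the bass in first inversion.

D#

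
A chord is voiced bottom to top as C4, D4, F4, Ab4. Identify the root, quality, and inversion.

D half-diminished seventh, third inversion

The distinct note names are C, D, F, Ab. Stacked in thirds they read D–F–Ab–C, which is a half-diminished seventh chord on D.
With the seventh (C) in the bass, the chord is in third inversion (figured bass 4/2).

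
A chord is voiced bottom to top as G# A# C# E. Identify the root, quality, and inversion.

The distinct note names are G#, A#, C#, E. Stacked in thirds they read A#–C#–E–G#, which is a half-diminished seventh chord on A#.
G# is the seventh of A# half-diminished seventh; seventh in the bass means third inversion (figured bass 4/2).

A# half-diminished seventh, third inversion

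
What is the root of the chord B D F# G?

The distinct letter names are B, D, F#, G. Arranged as a stack of thirds they read G–B–D–F#, so G is the root (a G major seventh chord).

G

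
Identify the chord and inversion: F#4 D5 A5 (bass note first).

D major, first inversion

The distinct note names are F#, D, A. Stacked in thirds they read D–F#–A, which is a major triad on D.
F# is the third of D major; third in the bass means first inversion (figured bass 6).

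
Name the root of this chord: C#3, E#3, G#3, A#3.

Reordering C#, E#, G#, A# into stacked thirds gives A#–C#–E#–G#; the bottom of that stack, A#, is the root.

A#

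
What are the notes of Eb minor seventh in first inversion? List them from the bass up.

Gb, Bb, Db, Eb

Eb minor seventh is Eb–Gb–Bb–Db. First inversion puts the third (Gb) in the bass, with the remaining tones above: Gb, Bb, Db, Eb.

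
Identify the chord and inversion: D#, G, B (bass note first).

G augmented, second inversion

The pitch classes D#, G, B arrange in thirds as G–B–D#: a G augmented triad.
The lowest note is D#, the fifth of the chord, so this is second inversion (figured bass 6/4).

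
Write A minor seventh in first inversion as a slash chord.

Am7/C

First inversion of A minor seventh has the third (C) in the bass. As a slash chord: Am7/C.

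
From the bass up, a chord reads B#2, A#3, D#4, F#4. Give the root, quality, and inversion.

The pitch classes B#, A#, D#, F# arrange in thirds as B#–D#–F#–A#: a B# half-diminished seventh chord.
The lowest note is B#, the root of the chord, so this is root position (figured bass 7).

B# half-diminished seventh, root position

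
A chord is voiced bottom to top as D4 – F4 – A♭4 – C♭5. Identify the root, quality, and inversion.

Reducing to letter names: D, F, Ab, Cb. These stack in thirds as D–F–Ab–Cb — a D diminished seventh chord.
With the root (D) in the bass, the chord is in root position (figured bass 7).

D diminished seventh, root position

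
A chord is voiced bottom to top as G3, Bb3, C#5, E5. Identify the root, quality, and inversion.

Reducing to letter names: G, Bb, C#, E. These stack in thirds as C#–E–G–Bb — a C# diminished seventh chord.
The lowest note is G, the fifth of the chord, so this is second inversion (figured bass 4/3).

C# diminished seventh, second inversion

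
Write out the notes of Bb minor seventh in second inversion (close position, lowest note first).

F, Ab, Bb, Db

The chord tones are Bb–Db–F–Ab. With the fifth (F) lowest for second inversion: F, Ab, Bb, Db.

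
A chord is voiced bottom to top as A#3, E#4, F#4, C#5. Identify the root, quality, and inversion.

The distinct note names are A#, E#, F#, C#. Stacked in thirds they read F#–A#–C#–E#, which is a major seventh chord on F#.
A# is the third of F# major seventh; third in the bass means first inversion (figured bass 6/5).

F# major seventh, first inversion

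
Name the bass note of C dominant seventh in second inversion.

G

The fifth of C dominant seventh (C–E–G–Bb) is G; that is the bass in second inversion.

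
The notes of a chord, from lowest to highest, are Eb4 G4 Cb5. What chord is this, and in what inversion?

The pitch classes Eb, G, Cb arrange in thirds as Cb–Eb–G: a Cb augmented triad.
Eb is the third of Cb augmented; third in the bass means first inversion (figured bass 6).

Cb augmented, first inversion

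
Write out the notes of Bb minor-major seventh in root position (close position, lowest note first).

Spelling Bb minor-major seventh: Bb–Db–F–A. In root position the root is bass, giving Bb, Db, F, A from the bottom.

Bb, Db, F, A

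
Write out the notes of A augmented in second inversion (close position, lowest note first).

A augmented is A–C#–E#. Second inversion puts the fifth (E#) in the bass, with the remaining tones above: E#, A, C#.

E#, A, C#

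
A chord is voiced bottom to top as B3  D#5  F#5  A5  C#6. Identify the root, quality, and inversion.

B dominant ninth, root position

Reducing to letter names: B, D#, F#, A, C#. These stack in thirds as B–D#–F#–A–C# — a B dominant ninth chord.
The lowest note is B, the root of the chord, so this is root position.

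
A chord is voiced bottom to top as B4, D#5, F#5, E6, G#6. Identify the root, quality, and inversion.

E major ninth, second inversion

The pitch classes B, D#, F#, E, G# arrange in thirds as E–G#–B–D#–F#: an E major ninth chord.
With the fifth (B) in the bass, the chord is in second inversion.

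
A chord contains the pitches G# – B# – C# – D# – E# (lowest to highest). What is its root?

The distinct letter names are G#, B#, C#, D#, E#. Arranged as a stack of thirds they read C#–E#–G#–B#–D#, so C# is the root (a C# major ninth chord).

C#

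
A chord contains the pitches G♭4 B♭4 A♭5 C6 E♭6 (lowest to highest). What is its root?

The distinct letter names are Gb, Bb, Ab, C, Eb. Arranged as a stack of thirds they read Ab–C–Eb–Gb–Bb, so Ab is the root (an Ab dominant ninth chord).

Ab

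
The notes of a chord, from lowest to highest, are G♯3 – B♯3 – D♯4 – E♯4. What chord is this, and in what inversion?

E# minor seventh, first inversion

The distinct note names are G#, B#, D#, E#. Stacked in thirds they read E#–G#–B#–D#, which is a minor seventh chord on E#.
G# is the third of E# minor seventh; third in the bass means first inversion (figured bass 6/5).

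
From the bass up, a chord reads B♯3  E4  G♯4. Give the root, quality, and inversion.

The distinct note names are B#, E, G#. Stacked in thirds they read E–G#–B#, which is an augmented triad on E.
With the fifth (B#) in the bass, the chord is in second inversion (figured bass 6/4).

E augmented, second inversion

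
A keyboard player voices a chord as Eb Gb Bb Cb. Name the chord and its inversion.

Reducing to letter names: Eb, Gb, Bb, Cb. These stack in thirds as Cb–Eb–Gb–Bb — a Cb major seventh chord.
The lowest note is Eb, the third of the chord, so this is first inversion (figured bass 6/5).

Cb major seventh, first inversion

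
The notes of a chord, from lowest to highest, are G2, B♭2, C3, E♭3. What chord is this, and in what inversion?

The pitch classes G, Bb, C, Eb arrange in thirds as C–Eb–G–Bb: a C minor seventh chord.
With the fifth (G) in the bass, the chord is in second inversion (figured bass 4/3).

C minor seventh, second inversion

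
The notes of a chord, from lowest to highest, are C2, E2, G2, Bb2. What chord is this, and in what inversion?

C dominant seventh, root position

Reducing to letter names: C, E, G, Bb. These stack in thirds as C–E–G–Bb — a C dominant seventh chord.
The lowest note is C, the root of the chord, so this is root position (figured bass 7).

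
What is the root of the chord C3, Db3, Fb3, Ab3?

Db

The distinct letter names are C, Db, Fb, Ab. Arranged as a stack of thirds they read Db–Fb–Ab–C, so Db is the root (a Db minor-major seventh chord).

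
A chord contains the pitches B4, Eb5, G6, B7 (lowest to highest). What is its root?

Eb

B, Eb, G are the tones of an Eb augmented triad (Eb–G–B), making Eb the root.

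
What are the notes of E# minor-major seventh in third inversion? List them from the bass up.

D##, E#, G#, B#

The chord tones are E#–G#–B#–D##. With the seventh (D##) lowest for third inversion: D##, E#, G#, B#.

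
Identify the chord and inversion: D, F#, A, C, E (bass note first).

D dominant ninth, root position

The pitch classes D, F#, A, C, E arrange in thirds as D–F#–A–C–E: a D dominant ninth chord.
The lowest note is D, the root of the chord, so this is root position.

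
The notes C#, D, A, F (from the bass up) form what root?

Reordering C#, D, A, F into stacked thirds gives D–F–A–C#; the bottom of that stack, D, is the root.

D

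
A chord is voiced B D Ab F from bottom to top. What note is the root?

The distinct letter names are B, D, Ab, F. Arranged as a stack of thirds they read B–D–F–Ab, so B is the root (a B diminished seventh chord).

B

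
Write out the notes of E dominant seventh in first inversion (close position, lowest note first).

Spelling E dominant seventh: E–G#–B–D. In first inversion the third is bass, giving G#, B, D, E from the bottom.

G#, B, D, E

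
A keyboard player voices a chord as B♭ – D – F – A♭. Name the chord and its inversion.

Bb dominant seventh, root position

The pitch classes Bb, D, F, Ab arrange in thirds as Bb–D–F–Ab: a Bb dominant seventh chord.
The lowest note is Bb, the root of the chord, so this is root position (figured bass 7).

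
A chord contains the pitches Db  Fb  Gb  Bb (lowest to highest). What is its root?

Gb

Reordering Db, Fb, Gb, Bb into stacked thirds gives Gb–Bb–Db–Fb; the bottom of that stack, Gb, is the root.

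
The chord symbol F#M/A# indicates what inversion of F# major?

first inversion

F#M/A# means F# major with A# in the bass. A# is the third of F# major (F#–A#–C#), so this is first inversion.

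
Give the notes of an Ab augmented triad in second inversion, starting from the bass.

E, Ab, C

Spelling Ab augmented: Ab–C–E. In second inversion the fifth is bass, giving E, Ab, C from the bottom.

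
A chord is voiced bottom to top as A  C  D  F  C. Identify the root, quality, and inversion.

D minor seventh, second inversion

The pitch classes A, C, D, F arrange in thirds as D–F–A–C: a D minor seventh chord.
A is the fifth of D minor seventh; fifth in the bass means second inversion (figured bass 4/3).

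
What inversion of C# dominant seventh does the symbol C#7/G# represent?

second inversion

C#7/G# means C# dominant seventh with G# in the bass. G# is the fifth of C# dominant seventh (C#–E#–G#–B), so this is second inversion.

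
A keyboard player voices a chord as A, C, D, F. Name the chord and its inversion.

The pitch classes A, C, D, F arrange in thirds as D–F–A–C: a D minor seventh chord.
With the fifth (A) in the bass, the chord is in second inversion (figured bass 4/3).

D minor seventh, second inversion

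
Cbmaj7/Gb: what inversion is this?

second inversion

Cbmaj7/Gb means Cb major seventh with Gb in the bass. Gb is the fifth of Cb major seventh (Cb–Eb–Gb–Bb), so this is second inversion.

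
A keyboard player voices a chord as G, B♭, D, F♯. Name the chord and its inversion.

G minor-major seventh, root position

The pitch classes G, Bb, D, F# arrange in thirds as G–Bb–D–F#: a G minor-major seventh chord.
G is the root of G minor-major seventh; root in the bass means root position (figured bass 7).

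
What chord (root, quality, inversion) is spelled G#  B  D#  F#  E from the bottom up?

Reducing to letter names: G#, B, D#, F#, E. These stack in thirds as E–G#–B–D#–F# — an E major ninth chord.
With the third (G#) in the bass, the chord is in first inversion.

E major ninth, first inversion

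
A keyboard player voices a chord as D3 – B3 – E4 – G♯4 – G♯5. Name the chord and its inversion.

E dominant seventh, third inversion

The pitch classes D, B, E, G# arrange in thirds as E–G#–B–D: an E dominant seventh chord.
The lowest note is D, the seventh of the chord, so this is third inversion (figured bass 4/2).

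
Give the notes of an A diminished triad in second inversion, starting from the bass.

The chord tones are A–C–Eb. With the fifth (Eb) lowest for second inversion: Eb, A, C.

Eb, A, C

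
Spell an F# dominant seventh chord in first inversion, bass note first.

The chord tones are F#–A#–C#–E. With the third (A#) lowest for first inversion: A#, C#, E, F#.

A#, C#, E, F#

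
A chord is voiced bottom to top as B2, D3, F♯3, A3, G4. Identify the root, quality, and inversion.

G major ninth, first inversion

The pitch classes B, D, F#, A, G arrange in thirds as G–B–D–F#–A: a G major ninth chord.
With the third (B) in the bass, the chord is in first inversion.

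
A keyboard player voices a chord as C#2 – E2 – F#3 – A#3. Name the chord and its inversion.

F# dominant seventh, second inversion

Reducing to letter names: C#, E, F#, A#. These stack in thirds as F#–A#–C#–E — an F# dominant seventh chord.
The lowest note is C#, the fifth of the chord, so this is second inversion (figured bass 4/3).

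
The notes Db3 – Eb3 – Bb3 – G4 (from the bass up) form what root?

Eb

Reordering Db, Eb, Bb, G into stacked thirds gives Eb–G–Bb–Db; the bottom of that stack, Eb, is the root.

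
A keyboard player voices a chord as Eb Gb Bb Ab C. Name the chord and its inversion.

Ab dominant ninth, second inversion

The pitch classes Eb, Gb, Bb, Ab, C arrange in thirds as Ab–C–Eb–Gb–Bb: an Ab dominant ninth chord.
The lowest note is Eb, the fifth of the chord, so this is second inversion.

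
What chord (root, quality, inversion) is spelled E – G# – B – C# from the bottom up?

C# minor seventh, first inversion

The pitch classes E, G#, B, C# arrange in thirds as C#–E–G#–B: a C# minor seventh chord.
E is the third of C# minor seventh; third in the bass means first inversion (figured bass 6/5).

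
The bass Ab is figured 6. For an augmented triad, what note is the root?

Fb

The figures 6 mean the third of the chord is in the bass. If Ab is the third of an augmented triad, the root is Fb (chord tones Fb–Ab–C).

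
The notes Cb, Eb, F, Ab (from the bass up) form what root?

Reordering Cb, Eb, F, Ab into stacked thirds gives F–Ab–Cb–Eb; the bottom of that stack, F, is the root.

F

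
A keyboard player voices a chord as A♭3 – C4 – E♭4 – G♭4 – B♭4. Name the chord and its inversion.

The distinct note names are Ab, C, Eb, Gb, Bb. Stacked in thirds they read Ab–C–Eb–Gb–Bb, which is a dominant ninth chord on Ab.
With the root (Ab) in the bass, the chord is in root position.

Ab dominant ninth, root position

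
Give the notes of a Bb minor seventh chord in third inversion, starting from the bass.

Ab, Bb, Db, F

Bb minor seventh is Bb–Db–F–Ab. Third inversion puts the seventh (Ab) in the bass, with the remaining tones above: Ab, Bb, Db, F.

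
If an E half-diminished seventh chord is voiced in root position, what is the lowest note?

E

E half-diminished seventh is E–G–Bb–D. Root position places the root in the bass: E.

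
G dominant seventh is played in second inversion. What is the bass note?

The fifth of G dominant seventh (G–B–D–F) is D; that is the bass in second inversion.

D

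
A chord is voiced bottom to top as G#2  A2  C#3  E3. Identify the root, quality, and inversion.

A major seventh, third inversion

Reducing to letter names: G#, A, C#, E. These stack in thirds as A–C#–E–G# — an A major seventh chord.
The lowest note is G#, the seventh of the chord, so this is third inversion (figured bass 4/2).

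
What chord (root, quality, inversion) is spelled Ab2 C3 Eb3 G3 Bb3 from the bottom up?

Reducing to letter names: Ab, C, Eb, G, Bb. These stack in thirds as Ab–C–Eb–G–Bb — an Ab major ninth chord.
With the root (Ab) in the bass, the chord is in root position.

Ab major ninth, root position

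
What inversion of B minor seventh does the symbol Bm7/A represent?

Bm7/A means B minor seventh with A in the bass. A is the seventh of B minor seventh (B–D–F#–A), so this is third inversion.

third inversion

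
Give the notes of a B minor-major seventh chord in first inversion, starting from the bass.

Spelling B minor-major seventh: B–D–F#–A#. In first inversion the third is bass, giving D, F#, A#, B from the bottom.

D, F#, A#, B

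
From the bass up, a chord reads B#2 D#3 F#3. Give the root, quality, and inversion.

The distinct note names are B#, D#, F#. Stacked in thirds they read B#–D#–F#, which is a diminished triad on B#.
The lowest note is B#, the root of the chord, so this is root position (figured bass 5/3).

B# diminished, root position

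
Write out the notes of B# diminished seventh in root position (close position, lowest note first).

The chord tones are B#–D#–F#–A. With the root (B#) lowest for root position: B#, D#, F#, A.

B#, D#, F#, A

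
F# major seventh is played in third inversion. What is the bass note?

E#

The seventh of F# major seventh (F#–A#–C#–E#) is E#; that is the bass in third inversion.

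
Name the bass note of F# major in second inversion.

C#

In second inversion the fifth is lowest. For F# major (F#–A#–C#) that is C#.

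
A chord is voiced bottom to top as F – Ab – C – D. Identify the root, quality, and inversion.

The pitch classes F, Ab, C, D arrange in thirds as D–F–Ab–C: a D half-diminished seventh chord.
With the third (F) in the bass, the chord is in first inversion (figured bass 6/5).

D half-diminished seventh, first inversion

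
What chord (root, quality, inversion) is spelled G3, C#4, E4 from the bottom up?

Reducing to letter names: G, C#, E. These stack in thirds as C#–E–G — a C# diminished triad.
The lowest note is G, the fifth of the chord, so this is second inversion (figured bass 6/4).

C# diminished, second inversion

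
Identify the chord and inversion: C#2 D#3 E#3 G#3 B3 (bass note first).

Reducing to letter names: C#, D#, E#, G#, B. These stack in thirds as C#–E#–G#–B–D# — a C# dominant ninth chord.
With the root (C#) in the bass, the chord is in root position.

C# dominant ninth, root position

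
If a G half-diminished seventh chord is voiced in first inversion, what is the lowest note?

The third of G half-diminished seventh (G–Bb–Db–F) is Bb; that is the bass in first inversion.

Bb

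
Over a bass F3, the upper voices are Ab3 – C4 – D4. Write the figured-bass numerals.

6/5

The notes F, Ab, C, D stack in thirds as D–F–Ab–C — a D half-diminished seventh chord. The bass F is the third, so this is first inversion: figured 6/5.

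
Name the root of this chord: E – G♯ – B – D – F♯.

E

Reordering E, G#, B, D, F# into stacked thirds gives E–G#–B–D–F#; the bottom of that stack, E, is the root.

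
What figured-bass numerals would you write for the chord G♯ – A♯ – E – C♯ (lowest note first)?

The notes G#, A#, E, C# stack in thirds as A#–C#–E–G# — an A# half-diminished seventh chord. The bass G# is the seventh, so this is third inversion: figured 4/2.

4/2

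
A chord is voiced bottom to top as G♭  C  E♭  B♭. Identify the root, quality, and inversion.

Reducing to letter names: Gb, C, Eb, Bb. These stack in thirds as C–Eb–Gb–Bb — a C half-diminished seventh chord.
With the fifth (Gb) in the bass, the chord is in second inversion (figured bass 4/3).

C half-diminished seventh, second inversion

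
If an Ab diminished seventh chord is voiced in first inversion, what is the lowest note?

In first inversion the third is lowest. For Ab diminished seventh (Ab–Cb–Ebb–Gbb) that is Cb.

Cb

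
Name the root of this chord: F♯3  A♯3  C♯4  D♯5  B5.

B

The distinct letter names are F#, A#, C#, D#, B. Arranged as a stack of thirds they read B–D#–F#–A#–C#, so B is the root (a B major ninth chord).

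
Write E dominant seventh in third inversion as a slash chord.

E7/D

Third inversion of E dominant seventh has the seventh (D) in the bass. As a slash chord: E7/D.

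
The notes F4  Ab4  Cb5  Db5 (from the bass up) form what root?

Db

F, Ab, Cb, Db are the tones of a Db dominant seventh chord (Db–F–Ab–Cb), making Db the root.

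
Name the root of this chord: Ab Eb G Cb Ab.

Ab, Eb, G, Cb are the tones of an Ab minor-major seventh chord (Ab–Cb–Eb–G), making Ab the root.

Ab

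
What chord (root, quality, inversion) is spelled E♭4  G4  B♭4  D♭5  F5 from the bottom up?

Eb dominant ninth, root position

The distinct note names are Eb, G, Bb, Db, F. Stacked in thirds they read Eb–G–Bb–Db–F, which is a dominant ninth chord on Eb.
The lowest note is Eb, the root of the chord, so this is root position.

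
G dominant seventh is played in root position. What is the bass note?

G dominant seventh is G–B–D–F. Root position places the root in the bass: G.

G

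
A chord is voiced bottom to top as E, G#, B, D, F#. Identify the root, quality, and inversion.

The distinct note names are E, G#, B, D, F#. Stacked in thirds they read E–G#–B–D–F#, which is a dominant ninth chord on E.
E is the root of E dominant ninth; root in the bass means root position.

E dominant ninth, root position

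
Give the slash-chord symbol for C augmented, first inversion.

Caug/E

First inversion of C augmented has the third (E) in the bass. As a slash chord: Caug/E.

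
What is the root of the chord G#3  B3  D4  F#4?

G#

Reordering G#, B, D, F# into stacked thirds gives G#–B–D–F#; the bottom of that stack, G#, is the root.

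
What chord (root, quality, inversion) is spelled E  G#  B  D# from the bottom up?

The distinct note names are E, G#, B, D#. Stacked in thirds they read E–G#–B–D#, which is a major seventh chord on E.
The lowest note is E, the root of the chord, so this is root position (figured bass 7).

E major seventh, root position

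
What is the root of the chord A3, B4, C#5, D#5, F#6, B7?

B

A, B, C#, D#, F# are the tones of a B dominant ninth chord (B–D#–F#–A–C#), making B the root.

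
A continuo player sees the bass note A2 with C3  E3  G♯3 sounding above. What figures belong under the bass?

7

The notes A, C, E, G# stack in thirds as A–C–E–G# — an A minor-major seventh chord. The bass A is the root, so this is root position: figured 7.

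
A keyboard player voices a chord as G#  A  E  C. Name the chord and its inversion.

Reducing to letter names: G#, A, E, C. These stack in thirds as A–C–E–G# — an A minor-major seventh chord.
G# is the seventh of A minor-major seventh; seventh in the bass means third inversion (figured bass 4/2).

A minor-major seventh, third inversion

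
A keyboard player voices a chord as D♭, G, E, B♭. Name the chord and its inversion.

E diminished seventh, third inversion

The distinct note names are Db, G, E, Bb. Stacked in thirds they read E–G–Bb–Db, which is a diminished seventh chord on E.
The lowest note is Db, the seventh of the chord, so this is third inversion (figured bass 4/2).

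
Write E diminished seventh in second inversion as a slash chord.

Edim7/Bb

Second inversion of E diminished seventh has the fifth (Bb) in the bass. As a slash chord: Edim7/Bb.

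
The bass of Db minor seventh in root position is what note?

Db

In root position the root is lowest. For Db minor seventh (Db–Fb–Ab–Cb) that is Db.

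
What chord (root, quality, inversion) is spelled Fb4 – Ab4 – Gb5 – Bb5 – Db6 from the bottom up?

The distinct note names are Fb, Ab, Gb, Bb, Db. Stacked in thirds they read Gb–Bb–Db–Fb–Ab, which is a dominant ninth chord on Gb.
With the seventh (Fb) in the bass, the chord is in third inversion.

Gb dominant ninth, third inversion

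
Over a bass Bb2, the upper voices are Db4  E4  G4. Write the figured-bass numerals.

4/3

The notes Bb, Db, E, G stack in thirds as E–G–Bb–Db — an E diminished seventh chord. The bass Bb is the fifth, so this is second inversion: figured 4/3.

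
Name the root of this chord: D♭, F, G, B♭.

G

Reordering Db, F, G, Bb into stacked thirds gives G–Bb–Db–F; the bottom of that stack, G, is the root.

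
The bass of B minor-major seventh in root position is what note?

B minor-major seventh is B–D–F#–A#. Root position places the root in the bass: B.

B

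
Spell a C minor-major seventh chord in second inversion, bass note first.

G, B, C, Eb

C minor-major seventh is C–Eb–G–B. Second inversion puts the fifth (G) in the bass, with the remaining tones above: G, B, C, Eb.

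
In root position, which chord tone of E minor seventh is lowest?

The root of E minor seventh (E–G–B–D) is E; that is the bass in root position.

E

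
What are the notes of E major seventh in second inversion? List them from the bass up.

E major seventh is E–G#–B–D#. Second inversion puts the fifth (B) in the bass, with the remaining tones above: B, D#, E, G#.

B, D#, E, G#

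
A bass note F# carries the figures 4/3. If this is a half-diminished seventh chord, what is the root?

The figures 4/3 mean the fifth of the chord is in the bass. If F# is the fifth of a half-diminished seventh chord, the root is B# (chord tones B#–D#–F#–A#).

B#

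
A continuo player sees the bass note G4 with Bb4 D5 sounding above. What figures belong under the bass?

5/3

The notes G, Bb, D stack in thirds as G–Bb–D — a G minor triad. The bass G is the root, so this is root position: figured 5/3.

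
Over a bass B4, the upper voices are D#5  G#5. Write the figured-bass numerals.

6

The notes B, D#, G# stack in thirds as G#–B–D# — a G# minor triad. The bass B is the third, so this is first inversion: figured 6.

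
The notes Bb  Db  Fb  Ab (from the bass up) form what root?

Bb, Db, Fb, Ab are the tones of a Bb half-diminished seventh chord (Bb–Db–Fb–Ab), making Bb the root.

Bb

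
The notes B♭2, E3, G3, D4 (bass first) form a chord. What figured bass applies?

The notes Bb, E, G, D stack in thirds as E–G–Bb–D — an E half-diminished seventh chord. The bass Bb is the fifth, so this is second inversion: figured 4/3.

4/3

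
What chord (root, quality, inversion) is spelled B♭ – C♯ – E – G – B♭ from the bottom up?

C# diminished seventh, third inversion

The pitch classes Bb, C#, E, G arrange in thirds as C#–E–G–Bb: a C# diminished seventh chord.
The lowest note is Bb, the seventh of the chord, so this is third inversion (figured bass 4/2).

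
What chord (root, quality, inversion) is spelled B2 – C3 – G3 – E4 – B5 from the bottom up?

The distinct note names are B, C, G, E. Stacked in thirds they read C–E–G–B, which is a major seventh chord on C.
The lowest note is B, the seventh of the chord, so this is third inversion (figured bass 4/2).

C major seventh, third inversion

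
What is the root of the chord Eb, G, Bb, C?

C

Reordering Eb, G, Bb, C into stacked thirds gives C–Eb–G–Bb; the bottom of that stack, C, is the root.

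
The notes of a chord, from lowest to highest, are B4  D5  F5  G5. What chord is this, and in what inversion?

G dominant seventh, first inversion

The pitch classes B, D, F, G arrange in thirds as G–B–D–F: a G dominant seventh chord.
B is the third of G dominant seventh; third in the bass means first inversion (figured bass 6/5).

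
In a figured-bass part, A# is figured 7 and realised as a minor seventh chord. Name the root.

A#

The figures 7 mean the root of the chord is in the bass. If A# is the root of a minor seventh chord, the root is A# (chord tones A#–C#–E#–G#).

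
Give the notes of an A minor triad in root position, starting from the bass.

Spelling A minor: A–C–E. In root position the root is bass, giving A, C, E from the bottom.

A, C, E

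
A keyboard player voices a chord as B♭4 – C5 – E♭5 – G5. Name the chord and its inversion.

The distinct note names are Bb, C, Eb, G. Stacked in thirds they read C–Eb–G–Bb, which is a minor seventh chord on C.
The lowest note is Bb, the seventh of the chord, so this is third inversion (figured bass 4/2).

C minor seventh, third inversion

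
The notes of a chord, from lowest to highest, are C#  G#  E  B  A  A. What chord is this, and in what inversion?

The distinct note names are C#, G#, E, B, A. Stacked in thirds they read A–C#–E–G#–B, which is a major ninth chord on A.
The lowest note is C#, the third of the chord, so this is first inversion.

A major ninth, first inversion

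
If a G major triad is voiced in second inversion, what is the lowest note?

D

The fifth of G major (G–B–D) is D; that is the bass in second inversion.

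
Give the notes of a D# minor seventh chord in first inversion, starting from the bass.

D# minor seventh is D#–F#–A#–C#. First inversion puts the third (F#) in the bass, with the remaining tones above: F#, A#, C#, D#.

F#, A#, C#, D#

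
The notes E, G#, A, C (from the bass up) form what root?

E, G#, A, C are the tones of an A minor-major seventh chord (A–C–E–G#), making A the root.

A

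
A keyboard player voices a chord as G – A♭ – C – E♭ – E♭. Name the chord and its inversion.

The pitch classes G, Ab, C, Eb arrange in thirds as Ab–C–Eb–G: an Ab major seventh chord.
With the seventh (G) in the bass, the chord is in third inversion (figured bass 4/2).

Ab major seventh, third inversion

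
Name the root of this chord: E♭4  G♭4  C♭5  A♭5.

Ab

Eb, Gb, Cb, Ab are the tones of an Ab minor seventh chord (Ab–Cb–Eb–Gb), making Ab the root.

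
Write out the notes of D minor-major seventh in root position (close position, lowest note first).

D, F, A, C#

Spelling D minor-major seventh: D–F–A–C#. In root position the root is bass, giving D, F, A, C# from the bottom.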